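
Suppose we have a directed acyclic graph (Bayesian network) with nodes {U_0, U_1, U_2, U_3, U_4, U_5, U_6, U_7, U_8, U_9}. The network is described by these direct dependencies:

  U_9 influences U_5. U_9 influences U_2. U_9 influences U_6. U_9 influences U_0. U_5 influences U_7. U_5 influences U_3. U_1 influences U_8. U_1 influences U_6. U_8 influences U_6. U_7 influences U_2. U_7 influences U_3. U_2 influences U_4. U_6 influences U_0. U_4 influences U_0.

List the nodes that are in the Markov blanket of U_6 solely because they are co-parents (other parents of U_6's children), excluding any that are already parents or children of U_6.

Children of U_6: U_0.
  U_0 also has parents U_4, U_9.
Excluding nodes already adjacent to U_6 (U_0, U_1, U_8, U_9), the co-parent-only contribution is {U_4}.

{U_4}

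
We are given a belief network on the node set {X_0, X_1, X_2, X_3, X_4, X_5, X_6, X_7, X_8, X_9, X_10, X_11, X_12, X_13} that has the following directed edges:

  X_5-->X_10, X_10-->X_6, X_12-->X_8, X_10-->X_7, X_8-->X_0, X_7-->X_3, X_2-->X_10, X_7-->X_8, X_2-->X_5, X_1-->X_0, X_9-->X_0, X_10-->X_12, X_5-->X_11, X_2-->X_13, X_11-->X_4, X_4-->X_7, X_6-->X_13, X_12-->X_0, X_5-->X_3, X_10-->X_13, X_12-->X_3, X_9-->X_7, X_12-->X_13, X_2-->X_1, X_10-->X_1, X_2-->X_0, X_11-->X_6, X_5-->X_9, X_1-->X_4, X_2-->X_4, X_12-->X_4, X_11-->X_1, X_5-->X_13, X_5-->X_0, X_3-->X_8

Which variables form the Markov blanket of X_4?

{X_1, X_2, X_7, X_9, X_10, X_11, X_12}

X_4 has parents X_1, X_2, X_11, X_12.
X_4's children: X_7.
Co-parents of X_4 (other parents of its children):
  parents(X_7) \ {X_4} = {X_9, X_10}.
Union: {X_1, X_2, X_11, X_12} ∪ {X_7} ∪ {X_9, X_10} = {X_1, X_2, X_7, X_9, X_10, X_11, X_12}.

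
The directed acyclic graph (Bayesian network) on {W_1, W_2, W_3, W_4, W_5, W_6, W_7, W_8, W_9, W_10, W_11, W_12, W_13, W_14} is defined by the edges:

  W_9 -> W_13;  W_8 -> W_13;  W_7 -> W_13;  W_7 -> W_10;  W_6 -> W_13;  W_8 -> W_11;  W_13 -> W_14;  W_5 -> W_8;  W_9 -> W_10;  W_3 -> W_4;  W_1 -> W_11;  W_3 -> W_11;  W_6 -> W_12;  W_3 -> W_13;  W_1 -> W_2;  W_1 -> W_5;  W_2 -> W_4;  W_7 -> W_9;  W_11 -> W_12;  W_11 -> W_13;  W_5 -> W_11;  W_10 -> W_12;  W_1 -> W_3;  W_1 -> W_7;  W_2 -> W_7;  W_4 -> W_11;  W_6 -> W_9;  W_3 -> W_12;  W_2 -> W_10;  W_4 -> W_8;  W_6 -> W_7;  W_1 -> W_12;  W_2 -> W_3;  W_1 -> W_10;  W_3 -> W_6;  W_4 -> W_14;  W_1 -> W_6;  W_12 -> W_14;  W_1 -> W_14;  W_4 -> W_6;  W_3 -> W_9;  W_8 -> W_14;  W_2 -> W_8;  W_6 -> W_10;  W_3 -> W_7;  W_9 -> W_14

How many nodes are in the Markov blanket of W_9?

12

The Markov blanket of a node is its parents, its children, and the other parents of its children.
W_9's children: W_10, W_13, W_14.
Parents of W_9: W_3, W_6, W_7.
Parents of each child, excluding W_9:
  W_10's other parents are W_1, W_2, W_6, W_7.
  parents(W_13) \ {W_9} = {W_3, W_6, W_7, W_8, W_11}.
  W_14's other parents are W_1, W_4, W_8, W_12, W_13.
MB(W_9) = {W_1, W_2, W_3, W_4, W_6, W_7, W_8, W_10, W_11, W_12, W_13, W_14}, which has 12 nodes.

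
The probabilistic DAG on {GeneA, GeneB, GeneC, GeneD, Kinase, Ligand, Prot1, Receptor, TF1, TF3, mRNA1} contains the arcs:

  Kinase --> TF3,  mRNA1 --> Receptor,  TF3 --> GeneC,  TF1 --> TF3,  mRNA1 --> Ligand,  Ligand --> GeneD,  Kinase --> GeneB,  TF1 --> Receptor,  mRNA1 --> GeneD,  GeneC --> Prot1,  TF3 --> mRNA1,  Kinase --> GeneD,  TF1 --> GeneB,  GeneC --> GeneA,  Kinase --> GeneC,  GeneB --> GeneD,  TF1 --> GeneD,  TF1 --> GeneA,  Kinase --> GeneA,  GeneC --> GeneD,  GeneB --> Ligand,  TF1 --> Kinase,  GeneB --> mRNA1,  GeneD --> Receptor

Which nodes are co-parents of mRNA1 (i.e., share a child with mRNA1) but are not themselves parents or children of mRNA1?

{GeneC, Kinase, TF1}

Children of mRNA1: GeneD, Ligand, Receptor.
  Ligand also has parent GeneB.
  parents(GeneD) \ {mRNA1} = {GeneB, GeneC, Kinase, Ligand, TF1}.
  Receptor's other parents are GeneD, TF1.
Excluding nodes already adjacent to mRNA1 (GeneB, GeneD, Ligand, Receptor, TF3), the co-parent-only contribution is {GeneC, Kinase, TF1}.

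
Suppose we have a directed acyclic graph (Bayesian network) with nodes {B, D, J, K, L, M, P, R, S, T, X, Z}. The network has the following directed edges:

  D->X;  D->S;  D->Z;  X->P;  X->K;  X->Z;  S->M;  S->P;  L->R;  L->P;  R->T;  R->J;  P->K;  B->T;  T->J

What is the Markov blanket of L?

A node's Markov blanket = Pa ∪ Ch ∪ (parents of Ch other than the node itself).
L's children: P, R.
L's parents: none.
For each child, the remaining parents (spouses of L):
  R: —
  P: S, X
Union: {} ∪ {P, R} ∪ {S, X} = {P, R, S, X}.

{P, R, S, X}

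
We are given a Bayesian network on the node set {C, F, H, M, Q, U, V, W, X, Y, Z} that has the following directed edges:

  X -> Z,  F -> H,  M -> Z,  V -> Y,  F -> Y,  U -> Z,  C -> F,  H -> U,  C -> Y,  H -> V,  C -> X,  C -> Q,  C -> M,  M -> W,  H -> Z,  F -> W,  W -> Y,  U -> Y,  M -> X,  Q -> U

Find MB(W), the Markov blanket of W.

Pa(W) = {F, M}.
Children of W: Y.
Other parents of W's children:
  parents(Y) \ {W} = {C, F, U, V}.
Taking the union gives {C, F, M, U, V, Y}.

{C, F, M, U, V, Y}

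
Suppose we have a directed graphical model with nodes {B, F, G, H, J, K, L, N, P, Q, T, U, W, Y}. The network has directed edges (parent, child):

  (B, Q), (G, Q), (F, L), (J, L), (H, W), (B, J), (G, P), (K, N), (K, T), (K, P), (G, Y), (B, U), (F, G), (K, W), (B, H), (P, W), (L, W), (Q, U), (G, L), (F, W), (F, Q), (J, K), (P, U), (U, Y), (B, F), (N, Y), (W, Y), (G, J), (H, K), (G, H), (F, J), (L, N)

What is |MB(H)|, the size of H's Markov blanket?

8

The Markov blanket of a node is its parents, its children, and the other parents of its children.
H's parents: B, G.
H has children K, W.
Parents of each child, excluding H:
  K: J
  W: F, K, L, P
MB(H) = {B, F, G, J, K, L, P, W}, which has 8 nodes.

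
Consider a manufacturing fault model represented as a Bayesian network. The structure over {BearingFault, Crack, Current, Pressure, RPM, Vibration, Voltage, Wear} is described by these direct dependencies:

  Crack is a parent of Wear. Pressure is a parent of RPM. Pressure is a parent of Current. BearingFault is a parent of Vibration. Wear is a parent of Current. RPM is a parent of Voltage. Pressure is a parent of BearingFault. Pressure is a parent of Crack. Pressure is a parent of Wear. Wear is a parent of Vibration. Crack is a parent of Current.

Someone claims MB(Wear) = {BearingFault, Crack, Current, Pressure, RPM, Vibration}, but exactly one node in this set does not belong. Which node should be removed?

Wear has parents Crack, Pressure.
Children of Wear: Current, Vibration.
For each child, the remaining parents (spouses of Wear):
  Vibration: BearingFault
  Current: Crack, Pressure
MB(Wear) = {BearingFault, Crack, Current, Pressure, Vibration}.
RPM is neither a parent, child, nor co-parent of Wear, so it does not belong.

RPM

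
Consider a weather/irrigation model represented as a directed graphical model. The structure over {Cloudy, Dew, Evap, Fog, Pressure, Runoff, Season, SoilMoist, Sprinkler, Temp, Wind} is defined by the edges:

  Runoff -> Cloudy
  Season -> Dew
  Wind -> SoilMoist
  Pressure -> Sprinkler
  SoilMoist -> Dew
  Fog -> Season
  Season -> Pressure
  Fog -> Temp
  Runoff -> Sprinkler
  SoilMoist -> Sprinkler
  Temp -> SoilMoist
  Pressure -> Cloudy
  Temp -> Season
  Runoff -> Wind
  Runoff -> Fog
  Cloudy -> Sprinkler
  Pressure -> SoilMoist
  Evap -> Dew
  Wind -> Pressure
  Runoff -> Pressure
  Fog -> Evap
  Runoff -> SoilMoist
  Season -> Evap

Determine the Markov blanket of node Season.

Parents of Season: Fog, Temp.
Season's children: Dew, Evap, Pressure.
Other parents of Season's children:
  parents(Pressure) \ {Season} = {Runoff, Wind}.
  Evap's other parent is Fog.
  Dew also has parents Evap, SoilMoist.
Taking the union gives {Dew, Evap, Fog, Pressure, Runoff, SoilMoist, Temp, Wind}.

{Dew, Evap, Fog, Pressure, Runoff, SoilMoist, Temp, Wind}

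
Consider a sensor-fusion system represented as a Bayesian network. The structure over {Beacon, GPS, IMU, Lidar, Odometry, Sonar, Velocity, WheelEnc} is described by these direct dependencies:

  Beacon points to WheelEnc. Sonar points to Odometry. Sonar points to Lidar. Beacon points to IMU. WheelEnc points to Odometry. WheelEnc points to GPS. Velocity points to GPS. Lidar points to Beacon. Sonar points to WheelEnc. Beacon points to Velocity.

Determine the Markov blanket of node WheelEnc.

{Beacon, GPS, Odometry, Sonar, Velocity}

Recall MB(v) = parents ∪ children ∪ spouses, where spouses are the other parents of v's children.
WheelEnc's children: GPS, Odometry.
WheelEnc's parents: Beacon, Sonar.
Parents of each child, excluding WheelEnc:
  Odometry also has parent Sonar.
  GPS's other parent is Velocity.
MB(WheelEnc) = {Beacon, GPS, Odometry, Sonar, Velocity}.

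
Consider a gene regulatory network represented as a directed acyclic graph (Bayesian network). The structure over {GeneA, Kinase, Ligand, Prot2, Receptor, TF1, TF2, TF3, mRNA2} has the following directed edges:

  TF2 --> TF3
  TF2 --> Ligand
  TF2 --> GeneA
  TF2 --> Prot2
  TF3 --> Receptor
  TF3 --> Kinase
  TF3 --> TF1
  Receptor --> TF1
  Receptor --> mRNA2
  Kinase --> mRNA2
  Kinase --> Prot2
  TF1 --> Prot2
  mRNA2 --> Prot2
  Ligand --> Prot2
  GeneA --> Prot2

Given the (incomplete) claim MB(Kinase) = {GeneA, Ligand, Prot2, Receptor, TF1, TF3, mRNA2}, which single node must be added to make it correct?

TF2

Kinase has parent TF3.
Children of Kinase: Prot2, mRNA2.
Other parents of Kinase's children:
  parents(mRNA2) \ {Kinase} = {Receptor}.
  Prot2 also has parents GeneA, Ligand, TF1, TF2, mRNA2.
MB(Kinase) = {GeneA, Ligand, Prot2, Receptor, TF1, TF2, TF3, mRNA2}.
Comparing with the claimed set, TF2 is missing.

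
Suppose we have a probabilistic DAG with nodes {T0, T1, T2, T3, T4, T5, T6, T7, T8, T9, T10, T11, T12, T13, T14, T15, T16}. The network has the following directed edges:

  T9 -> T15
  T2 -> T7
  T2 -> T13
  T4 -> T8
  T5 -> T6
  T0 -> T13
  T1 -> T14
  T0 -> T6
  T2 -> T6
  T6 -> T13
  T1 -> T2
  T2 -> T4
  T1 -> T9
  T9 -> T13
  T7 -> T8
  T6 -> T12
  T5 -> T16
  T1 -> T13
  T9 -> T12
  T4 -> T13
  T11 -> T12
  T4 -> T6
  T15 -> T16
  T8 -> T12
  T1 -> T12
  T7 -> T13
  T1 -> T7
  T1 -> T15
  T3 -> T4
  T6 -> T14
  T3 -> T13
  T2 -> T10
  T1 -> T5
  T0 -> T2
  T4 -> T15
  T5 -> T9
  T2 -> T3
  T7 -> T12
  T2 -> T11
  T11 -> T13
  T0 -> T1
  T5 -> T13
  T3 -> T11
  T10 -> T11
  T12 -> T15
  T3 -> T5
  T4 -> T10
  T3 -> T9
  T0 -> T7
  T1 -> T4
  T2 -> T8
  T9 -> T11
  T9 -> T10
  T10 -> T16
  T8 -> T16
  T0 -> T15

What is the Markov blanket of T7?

{T0, T1, T2, T3, T4, T5, T6, T8, T9, T11, T12, T13}

Recall MB(v) = parents ∪ children ∪ spouses, where spouses are the other parents of v's children.
Parents of T7: T0, T1, T2.
Ch(T7) = {T8, T12, T13}.
For each child, the remaining parents (spouses of T7):
  T8 also has parents T2, T4.
  parents(T12) \ {T7} = {T1, T6, T8, T9, T11}.
  T13's other parents are T0, T1, T2, T3, T4, T5, T6, T9, T11.
MB(T7) = {T0, T1, T2, T3, T4, T5, T6, T8, T9, T11, T12, T13}.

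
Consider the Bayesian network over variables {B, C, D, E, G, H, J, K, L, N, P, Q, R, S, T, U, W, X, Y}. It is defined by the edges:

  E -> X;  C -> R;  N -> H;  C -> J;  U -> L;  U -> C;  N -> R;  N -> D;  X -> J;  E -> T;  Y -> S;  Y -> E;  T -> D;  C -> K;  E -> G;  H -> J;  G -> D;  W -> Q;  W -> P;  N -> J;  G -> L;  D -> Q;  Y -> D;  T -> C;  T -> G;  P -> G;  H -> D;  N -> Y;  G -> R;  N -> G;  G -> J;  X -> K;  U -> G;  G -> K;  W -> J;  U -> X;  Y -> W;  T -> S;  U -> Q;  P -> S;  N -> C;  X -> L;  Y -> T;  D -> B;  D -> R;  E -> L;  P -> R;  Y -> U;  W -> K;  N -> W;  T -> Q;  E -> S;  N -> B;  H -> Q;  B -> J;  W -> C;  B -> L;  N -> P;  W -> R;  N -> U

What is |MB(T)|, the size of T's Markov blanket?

By definition, MB(T) is built from T's parents, T's children, and the co-parents of T.
T has parents E, Y.
T has children C, D, G, Q, S.
Other parents of T's children:
  parents(C) \ {T} = {N, U, W}.
  S also has parents E, P, Y.
  G's other parents are E, N, P, U.
  parents(D) \ {T} = {G, H, N, Y}.
  Q also has parents D, H, U, W.
MB(T) = {C, D, E, G, H, N, P, Q, S, U, W, Y}, which has 12 nodes.

12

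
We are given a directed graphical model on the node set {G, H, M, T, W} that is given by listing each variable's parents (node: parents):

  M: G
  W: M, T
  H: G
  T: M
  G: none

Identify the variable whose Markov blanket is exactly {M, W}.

T

The target node must have every member of {M, W} as a parent, child, or co-parent, and no others.
Parents of T: M; children: W; co-parents: M.
These exactly cover the given set, so the node is T.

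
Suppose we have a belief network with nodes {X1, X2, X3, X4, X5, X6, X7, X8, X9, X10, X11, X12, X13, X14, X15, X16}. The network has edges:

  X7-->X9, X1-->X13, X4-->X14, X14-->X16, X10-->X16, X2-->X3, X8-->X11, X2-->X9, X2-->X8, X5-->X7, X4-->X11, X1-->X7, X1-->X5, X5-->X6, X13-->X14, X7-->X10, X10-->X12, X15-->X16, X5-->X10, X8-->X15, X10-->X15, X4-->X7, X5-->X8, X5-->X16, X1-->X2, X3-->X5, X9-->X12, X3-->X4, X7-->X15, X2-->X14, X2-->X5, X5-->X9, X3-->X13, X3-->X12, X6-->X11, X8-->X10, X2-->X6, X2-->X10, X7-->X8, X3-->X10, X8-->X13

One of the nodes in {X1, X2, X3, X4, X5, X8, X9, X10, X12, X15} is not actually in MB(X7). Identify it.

X12

Parents of X7: X1, X4, X5.
Ch(X7) = {X8, X9, X10, X15}.
Parents of each child, excluding X7:
  X8: X2, X5
  X9: X2, X5
  X10: X2, X3, X5, X8
  X15: X8, X10
MB(X7) = {X1, X2, X3, X4, X5, X8, X9, X10, X15}.
X12 is neither a parent, child, nor co-parent of X7, so it does not belong.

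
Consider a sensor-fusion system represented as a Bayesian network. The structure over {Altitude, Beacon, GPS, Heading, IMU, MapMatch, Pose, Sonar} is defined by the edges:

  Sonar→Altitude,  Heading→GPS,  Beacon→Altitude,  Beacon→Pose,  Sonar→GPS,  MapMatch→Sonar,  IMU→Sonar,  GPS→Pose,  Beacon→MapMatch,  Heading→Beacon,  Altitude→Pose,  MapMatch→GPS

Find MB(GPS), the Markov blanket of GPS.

{Altitude, Beacon, Heading, MapMatch, Pose, Sonar}

A node's Markov blanket = Pa ∪ Ch ∪ (parents of Ch other than the node itself).
Ch(GPS) = {Pose}.
GPS's parents: Heading, MapMatch, Sonar.
Co-parents of GPS (other parents of its children):
  Pose's other parents are Altitude, Beacon.
MB(GPS) = {Altitude, Beacon, Heading, MapMatch, Pose, Sonar}.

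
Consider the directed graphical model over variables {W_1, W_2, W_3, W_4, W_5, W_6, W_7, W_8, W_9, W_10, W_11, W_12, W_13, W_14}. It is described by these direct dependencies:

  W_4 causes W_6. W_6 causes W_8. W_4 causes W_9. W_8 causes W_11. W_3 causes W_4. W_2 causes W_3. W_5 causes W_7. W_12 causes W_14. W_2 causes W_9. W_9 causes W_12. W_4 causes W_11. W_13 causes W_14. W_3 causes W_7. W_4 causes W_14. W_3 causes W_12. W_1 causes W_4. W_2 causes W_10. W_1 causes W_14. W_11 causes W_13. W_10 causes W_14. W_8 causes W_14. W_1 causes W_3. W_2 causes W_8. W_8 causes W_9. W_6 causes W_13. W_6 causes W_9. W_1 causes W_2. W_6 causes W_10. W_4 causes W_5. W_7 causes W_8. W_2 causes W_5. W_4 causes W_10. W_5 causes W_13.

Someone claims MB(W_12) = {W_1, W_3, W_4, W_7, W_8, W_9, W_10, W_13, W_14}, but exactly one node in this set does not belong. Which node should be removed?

W_12's parents: W_3, W_9.
W_12 has child W_14.
Other parents of W_12's children:
  W_14: W_1, W_4, W_8, W_10, W_13
MB(W_12) = {W_1, W_3, W_4, W_8, W_9, W_10, W_13, W_14}.
W_7 is neither a parent, child, nor co-parent of W_12, so it does not belong.

W_7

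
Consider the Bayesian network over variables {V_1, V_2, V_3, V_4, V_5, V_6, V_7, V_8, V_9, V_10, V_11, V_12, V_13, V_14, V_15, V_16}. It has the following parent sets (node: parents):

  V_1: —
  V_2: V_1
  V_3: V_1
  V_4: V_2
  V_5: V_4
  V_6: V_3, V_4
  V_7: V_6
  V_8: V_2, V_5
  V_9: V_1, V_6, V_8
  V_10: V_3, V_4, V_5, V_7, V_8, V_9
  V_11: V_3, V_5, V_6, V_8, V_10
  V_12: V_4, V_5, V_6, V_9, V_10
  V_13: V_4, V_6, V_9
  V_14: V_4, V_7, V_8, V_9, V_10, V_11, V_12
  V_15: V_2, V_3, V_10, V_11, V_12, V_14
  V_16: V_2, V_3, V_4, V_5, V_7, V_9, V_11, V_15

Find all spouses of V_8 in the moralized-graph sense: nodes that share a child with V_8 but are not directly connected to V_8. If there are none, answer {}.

{V_1, V_3, V_4, V_6, V_7, V_12}

Children of V_8: V_9, V_10, V_11, V_14.
  V_9: V_1, V_6
  V_10: V_3, V_4, V_5, V_7, V_9
  V_11: V_3, V_5, V_6, V_10
  V_14: V_4, V_7, V_9, V_10, V_11, V_12
Excluding nodes already adjacent to V_8 (V_2, V_5, V_9, V_10, V_11, V_14), the co-parent-only contribution is {V_1, V_3, V_4, V_6, V_7, V_12}.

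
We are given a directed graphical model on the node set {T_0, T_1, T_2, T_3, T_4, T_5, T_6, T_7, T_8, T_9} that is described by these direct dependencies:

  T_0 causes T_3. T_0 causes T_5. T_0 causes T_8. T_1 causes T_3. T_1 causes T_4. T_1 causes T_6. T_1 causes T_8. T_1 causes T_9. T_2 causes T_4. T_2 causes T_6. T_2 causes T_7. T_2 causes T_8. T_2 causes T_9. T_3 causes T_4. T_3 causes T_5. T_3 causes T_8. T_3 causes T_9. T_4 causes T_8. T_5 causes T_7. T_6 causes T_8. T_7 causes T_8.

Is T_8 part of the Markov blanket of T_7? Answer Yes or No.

Yes

T_8 is a child of T_7.
So T_8 ∈ MB(T_7).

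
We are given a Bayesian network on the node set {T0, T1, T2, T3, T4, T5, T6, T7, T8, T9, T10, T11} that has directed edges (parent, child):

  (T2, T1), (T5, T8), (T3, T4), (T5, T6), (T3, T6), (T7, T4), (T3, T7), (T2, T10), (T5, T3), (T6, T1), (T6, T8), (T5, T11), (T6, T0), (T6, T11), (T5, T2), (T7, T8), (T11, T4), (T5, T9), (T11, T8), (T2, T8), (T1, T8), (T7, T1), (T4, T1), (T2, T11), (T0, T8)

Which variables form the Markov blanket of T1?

Children of T1: T8.
Pa(T1) = {T2, T4, T6, T7}.
For each child, the remaining parents (spouses of T1):
  parents(T8) \ {T1} = {T0, T2, T5, T6, T7, T11}.
Union: {T2, T4, T6, T7} ∪ {T8} ∪ {T0, T2, T5, T6, T7, T11} = {T0, T2, T4, T5, T6, T7, T8, T11}.

{T0, T2, T4, T5, T6, T7, T8, T11}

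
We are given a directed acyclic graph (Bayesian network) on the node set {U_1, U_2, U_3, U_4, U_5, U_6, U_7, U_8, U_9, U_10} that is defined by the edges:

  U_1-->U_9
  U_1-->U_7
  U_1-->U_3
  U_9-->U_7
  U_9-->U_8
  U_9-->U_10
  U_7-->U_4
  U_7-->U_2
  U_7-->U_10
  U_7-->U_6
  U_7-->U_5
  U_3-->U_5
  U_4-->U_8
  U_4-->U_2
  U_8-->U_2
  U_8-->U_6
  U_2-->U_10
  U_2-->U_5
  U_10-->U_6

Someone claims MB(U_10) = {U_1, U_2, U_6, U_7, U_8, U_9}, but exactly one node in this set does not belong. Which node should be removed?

U_1

A node's Markov blanket = Pa ∪ Ch ∪ (parents of Ch other than the node itself).
U_10's children: U_6.
Parents of U_10: U_2, U_7, U_9.
For each child, the remaining parents (spouses of U_10):
  U_6: U_7, U_8
MB(U_10) = {U_2, U_6, U_7, U_8, U_9}.
U_1 is neither a parent, child, nor co-parent of U_10, so it does not belong.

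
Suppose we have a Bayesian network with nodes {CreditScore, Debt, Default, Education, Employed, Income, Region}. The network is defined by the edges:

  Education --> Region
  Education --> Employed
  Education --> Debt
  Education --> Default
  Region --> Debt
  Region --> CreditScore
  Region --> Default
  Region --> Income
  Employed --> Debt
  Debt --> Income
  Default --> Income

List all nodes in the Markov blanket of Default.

Ch(Default) = {Income}.
Pa(Default) = {Education, Region}.
Parents of each child, excluding Default:
  Income: Debt, Region
So the Markov blanket of Default is {Debt, Education, Income, Region}.

{Debt, Education, Income, Region}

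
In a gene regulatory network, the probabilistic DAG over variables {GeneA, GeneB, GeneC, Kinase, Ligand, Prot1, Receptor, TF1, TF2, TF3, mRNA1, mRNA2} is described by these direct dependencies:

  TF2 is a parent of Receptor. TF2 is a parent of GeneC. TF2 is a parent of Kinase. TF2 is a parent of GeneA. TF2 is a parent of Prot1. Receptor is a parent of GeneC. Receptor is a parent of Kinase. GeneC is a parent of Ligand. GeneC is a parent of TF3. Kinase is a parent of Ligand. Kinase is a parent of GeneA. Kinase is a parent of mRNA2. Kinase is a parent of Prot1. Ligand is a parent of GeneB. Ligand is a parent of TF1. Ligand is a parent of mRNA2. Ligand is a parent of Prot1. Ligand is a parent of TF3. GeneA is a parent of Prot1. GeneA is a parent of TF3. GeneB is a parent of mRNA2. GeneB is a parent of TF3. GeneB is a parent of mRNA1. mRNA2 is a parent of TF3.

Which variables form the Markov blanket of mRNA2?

Parents of mRNA2: GeneB, Kinase, Ligand.
mRNA2 has child TF3.
Parents of each child, excluding mRNA2:
  TF3 also has parents GeneA, GeneB, GeneC, Ligand.
MB(mRNA2) = {GeneA, GeneB, GeneC, Kinase, Ligand, TF3}.

{GeneA, GeneB, GeneC, Kinase, Ligand, TF3}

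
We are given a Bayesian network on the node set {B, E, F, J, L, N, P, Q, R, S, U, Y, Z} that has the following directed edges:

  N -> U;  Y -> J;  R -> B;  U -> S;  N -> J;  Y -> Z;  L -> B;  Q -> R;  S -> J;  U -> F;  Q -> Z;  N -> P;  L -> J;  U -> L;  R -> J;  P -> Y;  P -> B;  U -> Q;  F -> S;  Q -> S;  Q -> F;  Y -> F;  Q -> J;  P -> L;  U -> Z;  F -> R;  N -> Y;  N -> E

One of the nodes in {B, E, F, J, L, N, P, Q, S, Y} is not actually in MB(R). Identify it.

E

Parents of R: F, Q.
Ch(R) = {B, J}.
For each child, the remaining parents (spouses of R):
  J: L, N, Q, S, Y
  B: L, P
MB(R) = {B, F, J, L, N, P, Q, S, Y}.
E is neither a parent, child, nor co-parent of R, so it does not belong.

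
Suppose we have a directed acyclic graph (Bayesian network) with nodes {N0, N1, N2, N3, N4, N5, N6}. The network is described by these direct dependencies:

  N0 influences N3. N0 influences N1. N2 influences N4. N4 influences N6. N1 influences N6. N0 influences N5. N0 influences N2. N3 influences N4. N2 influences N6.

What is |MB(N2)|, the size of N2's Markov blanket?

5

Recall MB(v) = parents ∪ children ∪ spouses, where spouses are the other parents of v's children.
N2 has parent N0.
Children of N2: N4, N6.
Parents of each child, excluding N2:
  N4: N3
  N6: N1, N4
MB(N2) = {N0, N1, N3, N4, N6}, which has 5 nodes.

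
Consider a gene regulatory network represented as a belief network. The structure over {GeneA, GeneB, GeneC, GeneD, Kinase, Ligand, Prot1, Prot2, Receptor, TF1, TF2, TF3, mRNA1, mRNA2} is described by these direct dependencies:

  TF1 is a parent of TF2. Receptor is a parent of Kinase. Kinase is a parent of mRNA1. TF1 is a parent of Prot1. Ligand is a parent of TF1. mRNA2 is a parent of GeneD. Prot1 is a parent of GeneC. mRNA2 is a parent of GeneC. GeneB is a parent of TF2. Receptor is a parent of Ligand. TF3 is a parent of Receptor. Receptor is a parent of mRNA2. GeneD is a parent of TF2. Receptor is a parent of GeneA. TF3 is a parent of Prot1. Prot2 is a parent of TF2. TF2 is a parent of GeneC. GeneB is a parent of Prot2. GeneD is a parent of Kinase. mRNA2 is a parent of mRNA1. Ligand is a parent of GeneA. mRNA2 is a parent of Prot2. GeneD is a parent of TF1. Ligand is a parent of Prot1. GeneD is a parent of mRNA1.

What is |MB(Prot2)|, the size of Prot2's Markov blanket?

5

By definition, MB(Prot2) is built from Prot2's parents, Prot2's children, and the co-parents of Prot2.
Prot2's parents: GeneB, mRNA2.
Prot2's children: TF2.
For each child, the remaining parents (spouses of Prot2):
  parents(TF2) \ {Prot2} = {GeneB, GeneD, TF1}.
MB(Prot2) = {GeneB, GeneD, TF1, TF2, mRNA2}, which has 5 nodes.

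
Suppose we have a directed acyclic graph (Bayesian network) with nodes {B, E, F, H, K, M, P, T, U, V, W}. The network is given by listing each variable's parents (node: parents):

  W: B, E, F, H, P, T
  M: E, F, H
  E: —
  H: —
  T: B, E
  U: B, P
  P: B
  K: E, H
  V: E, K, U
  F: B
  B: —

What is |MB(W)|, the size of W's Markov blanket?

6

The Markov blanket of a node is its parents, its children, and the other parents of its children.
Pa(W) = {B, E, F, H, P, T}.
Children of W: none.
W has no children, so there are no co-parents.
MB(W) = {B, E, F, H, P, T}, which has 6 nodes.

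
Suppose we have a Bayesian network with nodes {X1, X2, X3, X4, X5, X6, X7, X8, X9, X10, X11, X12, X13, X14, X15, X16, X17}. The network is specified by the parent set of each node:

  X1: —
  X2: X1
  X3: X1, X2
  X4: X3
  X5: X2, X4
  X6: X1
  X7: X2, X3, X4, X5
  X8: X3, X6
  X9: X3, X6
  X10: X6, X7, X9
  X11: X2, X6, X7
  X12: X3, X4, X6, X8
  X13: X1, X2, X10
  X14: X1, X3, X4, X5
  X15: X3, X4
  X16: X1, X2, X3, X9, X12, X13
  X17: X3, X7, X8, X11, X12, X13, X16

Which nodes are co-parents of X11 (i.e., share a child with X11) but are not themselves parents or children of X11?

Children of X11: X17.
  X17: X3, X7, X8, X12, X13, X16
Excluding nodes already adjacent to X11 (X2, X6, X7, X17), the co-parent-only contribution is {X3, X8, X12, X13, X16}.

{X3, X8, X12, X13, X16}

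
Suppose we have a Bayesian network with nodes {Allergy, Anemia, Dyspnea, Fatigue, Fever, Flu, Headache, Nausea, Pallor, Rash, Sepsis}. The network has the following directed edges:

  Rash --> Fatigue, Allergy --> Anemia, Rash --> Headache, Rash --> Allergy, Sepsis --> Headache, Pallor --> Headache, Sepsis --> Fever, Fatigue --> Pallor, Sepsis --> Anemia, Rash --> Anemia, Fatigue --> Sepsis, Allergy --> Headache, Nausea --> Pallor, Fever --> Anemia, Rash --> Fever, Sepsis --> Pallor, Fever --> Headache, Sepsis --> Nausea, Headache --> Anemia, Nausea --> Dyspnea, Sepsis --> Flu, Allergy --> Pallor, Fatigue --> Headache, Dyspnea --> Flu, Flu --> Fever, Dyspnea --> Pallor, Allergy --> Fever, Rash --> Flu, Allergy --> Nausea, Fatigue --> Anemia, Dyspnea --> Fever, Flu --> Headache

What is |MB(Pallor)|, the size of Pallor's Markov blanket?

9

By definition, MB(Pallor) is built from Pallor's parents, Pallor's children, and the co-parents of Pallor.
Pallor's parents: Allergy, Dyspnea, Fatigue, Nausea, Sepsis.
Pallor's children: Headache.
Parents of each child, excluding Pallor:
  parents(Headache) \ {Pallor} = {Allergy, Fatigue, Fever, Flu, Rash, Sepsis}.
MB(Pallor) = {Allergy, Dyspnea, Fatigue, Fever, Flu, Headache, Nausea, Rash, Sepsis}, which has 9 nodes.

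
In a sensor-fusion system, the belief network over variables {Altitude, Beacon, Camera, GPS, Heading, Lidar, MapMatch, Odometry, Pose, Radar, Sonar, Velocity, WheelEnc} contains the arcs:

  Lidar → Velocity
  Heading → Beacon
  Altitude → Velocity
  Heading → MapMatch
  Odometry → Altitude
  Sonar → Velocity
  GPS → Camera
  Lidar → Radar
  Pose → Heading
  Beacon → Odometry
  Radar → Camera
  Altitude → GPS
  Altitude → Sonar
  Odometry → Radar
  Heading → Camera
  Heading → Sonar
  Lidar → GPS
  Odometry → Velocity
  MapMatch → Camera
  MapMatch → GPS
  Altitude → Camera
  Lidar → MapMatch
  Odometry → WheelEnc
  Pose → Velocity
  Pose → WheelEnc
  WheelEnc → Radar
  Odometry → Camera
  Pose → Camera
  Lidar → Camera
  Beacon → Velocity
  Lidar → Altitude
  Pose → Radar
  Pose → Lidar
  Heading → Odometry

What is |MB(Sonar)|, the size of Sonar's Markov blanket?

By definition, MB(Sonar) is built from Sonar's parents, Sonar's children, and the co-parents of Sonar.
Pa(Sonar) = {Altitude, Heading}.
Sonar's children: Velocity.
Parents of each child, excluding Sonar:
  Velocity: Altitude, Beacon, Lidar, Odometry, Pose
MB(Sonar) = {Altitude, Beacon, Heading, Lidar, Odometry, Pose, Velocity}, which has 7 nodes.

7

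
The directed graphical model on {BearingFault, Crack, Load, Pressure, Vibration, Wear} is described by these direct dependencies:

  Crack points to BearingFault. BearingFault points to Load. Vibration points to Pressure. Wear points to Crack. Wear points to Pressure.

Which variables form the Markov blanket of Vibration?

Recall MB(v) = parents ∪ children ∪ spouses, where spouses are the other parents of v's children.
Vibration has child Pressure.
Vibration's parents: none.
Co-parents of Vibration (other parents of its children):
  parents(Pressure) \ {Vibration} = {Wear}.
Union: {} ∪ {Pressure} ∪ {Wear} = {Pressure, Wear}.

{Pressure, Wear}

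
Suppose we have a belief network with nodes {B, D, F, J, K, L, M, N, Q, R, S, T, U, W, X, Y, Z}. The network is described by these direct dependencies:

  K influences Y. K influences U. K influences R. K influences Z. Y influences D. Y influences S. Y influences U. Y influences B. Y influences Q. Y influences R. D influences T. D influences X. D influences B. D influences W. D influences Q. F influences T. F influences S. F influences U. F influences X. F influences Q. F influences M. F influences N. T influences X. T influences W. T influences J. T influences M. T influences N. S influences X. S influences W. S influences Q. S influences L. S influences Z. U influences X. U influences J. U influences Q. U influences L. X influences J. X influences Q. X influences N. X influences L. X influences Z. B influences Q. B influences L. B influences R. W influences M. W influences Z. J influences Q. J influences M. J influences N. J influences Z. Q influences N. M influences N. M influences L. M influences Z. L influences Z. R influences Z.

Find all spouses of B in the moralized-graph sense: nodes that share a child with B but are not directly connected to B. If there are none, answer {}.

Children of B: L, Q, R.
  Q: D, F, J, S, U, X, Y
  L: M, S, U, X
  R: K, Y
Excluding nodes already adjacent to B (D, L, Q, R, Y), the co-parent-only contribution is {F, J, K, M, S, U, X}.

{F, J, K, M, S, U, X}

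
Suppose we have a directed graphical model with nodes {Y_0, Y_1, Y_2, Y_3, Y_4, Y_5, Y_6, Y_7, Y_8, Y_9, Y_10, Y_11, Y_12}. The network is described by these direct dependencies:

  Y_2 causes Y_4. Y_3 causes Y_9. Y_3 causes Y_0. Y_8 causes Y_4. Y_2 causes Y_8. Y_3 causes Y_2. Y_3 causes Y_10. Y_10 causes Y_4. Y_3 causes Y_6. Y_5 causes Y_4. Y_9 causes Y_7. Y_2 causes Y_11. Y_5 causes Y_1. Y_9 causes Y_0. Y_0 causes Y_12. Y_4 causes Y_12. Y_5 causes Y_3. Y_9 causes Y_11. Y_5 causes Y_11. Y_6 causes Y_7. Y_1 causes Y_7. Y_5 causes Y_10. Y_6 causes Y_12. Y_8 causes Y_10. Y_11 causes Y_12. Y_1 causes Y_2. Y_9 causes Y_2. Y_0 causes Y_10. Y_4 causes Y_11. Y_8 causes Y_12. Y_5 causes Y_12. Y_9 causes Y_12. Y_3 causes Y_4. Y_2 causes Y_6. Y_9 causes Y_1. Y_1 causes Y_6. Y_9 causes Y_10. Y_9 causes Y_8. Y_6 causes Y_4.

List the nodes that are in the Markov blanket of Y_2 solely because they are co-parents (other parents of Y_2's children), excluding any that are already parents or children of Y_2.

Children of Y_2: Y_4, Y_6, Y_8, Y_11.
  Y_6 also has parents Y_1, Y_3.
  parents(Y_8) \ {Y_2} = {Y_9}.
  parents(Y_4) \ {Y_2} = {Y_3, Y_5, Y_6, Y_8, Y_10}.
  Y_11's other parents are Y_4, Y_5, Y_9.
Excluding nodes already adjacent to Y_2 (Y_1, Y_3, Y_4, Y_6, Y_8, Y_9, Y_11), the co-parent-only contribution is {Y_5, Y_10}.

{Y_5, Y_10}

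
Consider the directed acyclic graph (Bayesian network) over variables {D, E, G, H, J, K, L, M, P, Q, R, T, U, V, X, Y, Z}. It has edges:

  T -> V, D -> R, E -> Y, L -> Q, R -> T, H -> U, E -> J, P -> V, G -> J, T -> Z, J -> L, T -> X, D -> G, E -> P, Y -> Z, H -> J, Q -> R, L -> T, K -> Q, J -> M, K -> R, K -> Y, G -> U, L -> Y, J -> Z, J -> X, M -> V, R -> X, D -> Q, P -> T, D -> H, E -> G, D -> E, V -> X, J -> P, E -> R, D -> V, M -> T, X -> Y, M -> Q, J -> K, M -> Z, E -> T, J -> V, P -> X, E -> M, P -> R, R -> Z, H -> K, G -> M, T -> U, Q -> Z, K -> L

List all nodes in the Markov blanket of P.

{D, E, J, K, L, M, Q, R, T, V, X}

Recall MB(v) = parents ∪ children ∪ spouses, where spouses are the other parents of v's children.
Pa(P) = {E, J}.
Children of P: R, T, V, X.
Co-parents of P (other parents of its children):
  R's other parents are D, E, K, Q.
  T's other parents are E, L, M, R.
  V also has parents D, J, M, T.
  X also has parents J, R, T, V.
Taking the union gives {D, E, J, K, L, M, Q, R, T, V, X}.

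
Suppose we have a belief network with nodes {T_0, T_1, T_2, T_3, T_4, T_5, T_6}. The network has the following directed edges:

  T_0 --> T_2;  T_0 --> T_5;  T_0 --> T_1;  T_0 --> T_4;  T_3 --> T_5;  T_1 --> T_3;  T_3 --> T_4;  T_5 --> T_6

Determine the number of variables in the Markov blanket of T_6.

1

Children of T_6: none.
Parents of T_6: T_5.
With no children, T_6 has no spouses; the co-parent set is empty.
MB(T_6) = {T_5}, which has 1 node.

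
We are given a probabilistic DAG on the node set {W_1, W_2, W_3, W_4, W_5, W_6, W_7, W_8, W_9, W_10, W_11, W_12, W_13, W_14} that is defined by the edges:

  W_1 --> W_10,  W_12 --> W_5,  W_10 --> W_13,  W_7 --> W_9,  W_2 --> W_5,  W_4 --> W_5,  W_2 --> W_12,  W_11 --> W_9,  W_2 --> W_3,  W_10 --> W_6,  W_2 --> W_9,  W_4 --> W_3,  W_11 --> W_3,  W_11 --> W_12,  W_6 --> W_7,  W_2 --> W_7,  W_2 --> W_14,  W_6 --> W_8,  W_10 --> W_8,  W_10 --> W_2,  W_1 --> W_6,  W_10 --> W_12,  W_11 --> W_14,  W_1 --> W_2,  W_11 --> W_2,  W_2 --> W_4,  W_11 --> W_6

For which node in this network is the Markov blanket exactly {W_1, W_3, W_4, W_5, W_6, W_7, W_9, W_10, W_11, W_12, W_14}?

W_2

The target node must have every member of {W_1, W_3, W_4, W_5, W_6, W_7, W_9, W_10, W_11, W_12, W_14} as a parent, child, or co-parent, and no others.
Parents of W_2: W_1, W_10, W_11; children: W_3, W_4, W_5, W_7, W_9, W_12, W_14; co-parents: W_4, W_6, W_7, W_10, W_11, W_12.
These exactly cover the given set, so the node is W_2.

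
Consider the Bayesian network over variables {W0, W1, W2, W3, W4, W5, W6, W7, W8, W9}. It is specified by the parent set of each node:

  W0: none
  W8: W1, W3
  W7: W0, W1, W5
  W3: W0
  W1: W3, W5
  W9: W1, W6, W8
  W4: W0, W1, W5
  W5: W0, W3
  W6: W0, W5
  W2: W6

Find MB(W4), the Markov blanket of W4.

{W0, W1, W5}

Ch(W4) = {}.
W4 has parents W0, W1, W5.
W4 has no children, so there are no co-parents.
So the Markov blanket of W4 is {W0, W1, W5}.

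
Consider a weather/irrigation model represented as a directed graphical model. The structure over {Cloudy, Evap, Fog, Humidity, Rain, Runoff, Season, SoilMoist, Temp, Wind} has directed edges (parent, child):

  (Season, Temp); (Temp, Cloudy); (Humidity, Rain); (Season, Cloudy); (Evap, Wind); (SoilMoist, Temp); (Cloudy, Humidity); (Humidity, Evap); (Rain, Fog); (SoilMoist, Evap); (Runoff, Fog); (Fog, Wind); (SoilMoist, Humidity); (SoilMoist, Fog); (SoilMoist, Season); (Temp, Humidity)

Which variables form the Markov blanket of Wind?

{Evap, Fog}

Wind's parents: Evap, Fog.
Wind has no children.
With no children, Wind has no spouses; the co-parent set is empty.
So the Markov blanket of Wind is {Evap, Fog}.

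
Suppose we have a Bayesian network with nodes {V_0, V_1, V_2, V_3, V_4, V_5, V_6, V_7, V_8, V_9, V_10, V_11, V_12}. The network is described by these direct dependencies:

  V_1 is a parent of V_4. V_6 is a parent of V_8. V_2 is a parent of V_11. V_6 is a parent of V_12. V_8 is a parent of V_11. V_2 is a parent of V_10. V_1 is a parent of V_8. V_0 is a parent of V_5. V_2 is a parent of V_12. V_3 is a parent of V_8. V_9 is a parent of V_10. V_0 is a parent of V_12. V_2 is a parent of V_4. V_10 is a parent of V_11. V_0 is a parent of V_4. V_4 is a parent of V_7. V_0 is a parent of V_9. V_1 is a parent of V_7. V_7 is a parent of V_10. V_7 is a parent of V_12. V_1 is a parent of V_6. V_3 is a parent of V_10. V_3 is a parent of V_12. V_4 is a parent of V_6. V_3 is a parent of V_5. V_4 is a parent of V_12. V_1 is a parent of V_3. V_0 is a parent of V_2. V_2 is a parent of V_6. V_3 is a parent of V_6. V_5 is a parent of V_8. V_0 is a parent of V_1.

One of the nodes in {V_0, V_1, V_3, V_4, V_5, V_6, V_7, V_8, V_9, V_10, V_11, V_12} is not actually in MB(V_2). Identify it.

V_2 has children V_4, V_6, V_10, V_11, V_12.
V_2's parents: V_0.
For each child, the remaining parents (spouses of V_2):
  V_4: V_0, V_1
  V_6: V_1, V_3, V_4
  V_10: V_3, V_7, V_9
  V_11: V_8, V_10
  V_12: V_0, V_3, V_4, V_6, V_7
MB(V_2) = {V_0, V_1, V_3, V_4, V_6, V_7, V_8, V_9, V_10, V_11, V_12}.
V_5 is neither a parent, child, nor co-parent of V_2, so it does not belong.

V_5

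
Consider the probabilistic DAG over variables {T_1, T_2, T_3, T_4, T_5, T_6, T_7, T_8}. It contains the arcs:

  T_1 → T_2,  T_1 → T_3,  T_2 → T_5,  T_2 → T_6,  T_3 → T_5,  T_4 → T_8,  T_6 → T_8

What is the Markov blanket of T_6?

{T_2, T_4, T_8}

Parents of T_6: T_2.
Ch(T_6) = {T_8}.
For each child, the remaining parents (spouses of T_6):
  parents(T_8) \ {T_6} = {T_4}.
Taking the union gives {T_2, T_4, T_8}.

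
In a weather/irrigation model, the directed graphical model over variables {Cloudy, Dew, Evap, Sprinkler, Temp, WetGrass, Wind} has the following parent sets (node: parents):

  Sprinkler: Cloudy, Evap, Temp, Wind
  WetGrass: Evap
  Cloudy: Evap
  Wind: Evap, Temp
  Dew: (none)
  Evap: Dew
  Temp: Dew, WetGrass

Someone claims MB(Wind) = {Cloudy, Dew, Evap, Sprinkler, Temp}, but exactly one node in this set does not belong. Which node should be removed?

The Markov blanket of a node is its parents, its children, and the other parents of its children.
Wind's children: Sprinkler.
Wind has parents Evap, Temp.
Other parents of Wind's children:
  Sprinkler also has parents Cloudy, Evap, Temp.
MB(Wind) = {Cloudy, Evap, Sprinkler, Temp}.
Dew is neither a parent, child, nor co-parent of Wind, so it does not belong.

Dew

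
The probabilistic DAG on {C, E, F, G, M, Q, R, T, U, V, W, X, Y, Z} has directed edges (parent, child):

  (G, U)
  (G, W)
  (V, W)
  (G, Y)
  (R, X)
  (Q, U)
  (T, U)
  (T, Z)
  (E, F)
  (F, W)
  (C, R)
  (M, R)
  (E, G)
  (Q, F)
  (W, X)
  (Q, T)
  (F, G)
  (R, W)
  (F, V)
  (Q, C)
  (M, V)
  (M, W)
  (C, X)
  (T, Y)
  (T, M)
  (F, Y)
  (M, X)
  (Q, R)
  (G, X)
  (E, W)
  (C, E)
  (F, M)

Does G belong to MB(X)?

Yes

G is a parent of X.
So G ∈ MB(X).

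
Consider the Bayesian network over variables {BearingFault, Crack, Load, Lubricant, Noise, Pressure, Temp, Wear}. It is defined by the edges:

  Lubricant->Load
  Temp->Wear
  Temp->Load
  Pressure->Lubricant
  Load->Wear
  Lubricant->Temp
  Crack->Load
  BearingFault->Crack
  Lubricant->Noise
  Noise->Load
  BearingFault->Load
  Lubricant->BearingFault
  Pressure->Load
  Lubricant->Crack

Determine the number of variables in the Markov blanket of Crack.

Recall MB(v) = parents ∪ children ∪ spouses, where spouses are the other parents of v's children.
Ch(Crack) = {Load}.
Pa(Crack) = {BearingFault, Lubricant}.
Parents of each child, excluding Crack:
  Load: BearingFault, Lubricant, Noise, Pressure, Temp
MB(Crack) = {BearingFault, Load, Lubricant, Noise, Pressure, Temp}, which has 6 nodes.

6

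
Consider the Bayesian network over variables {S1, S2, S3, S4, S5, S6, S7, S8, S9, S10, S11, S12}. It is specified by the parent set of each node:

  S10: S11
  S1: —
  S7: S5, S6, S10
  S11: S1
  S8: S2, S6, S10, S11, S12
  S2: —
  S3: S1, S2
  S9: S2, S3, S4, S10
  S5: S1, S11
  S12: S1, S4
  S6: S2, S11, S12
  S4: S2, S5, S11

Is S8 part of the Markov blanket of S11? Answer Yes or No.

S8 is a child of S11.
So S8 ∈ MB(S11).

Yes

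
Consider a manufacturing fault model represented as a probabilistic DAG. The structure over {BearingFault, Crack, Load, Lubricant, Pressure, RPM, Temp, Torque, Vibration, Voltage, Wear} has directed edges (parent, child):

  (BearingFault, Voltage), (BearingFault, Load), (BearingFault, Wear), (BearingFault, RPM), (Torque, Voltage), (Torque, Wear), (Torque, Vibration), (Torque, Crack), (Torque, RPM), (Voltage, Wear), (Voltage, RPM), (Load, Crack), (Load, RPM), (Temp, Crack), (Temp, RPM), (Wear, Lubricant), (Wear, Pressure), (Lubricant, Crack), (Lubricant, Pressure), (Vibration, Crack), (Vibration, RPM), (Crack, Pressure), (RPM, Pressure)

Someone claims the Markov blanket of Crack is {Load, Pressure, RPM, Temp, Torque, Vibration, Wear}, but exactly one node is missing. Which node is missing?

Crack has child Pressure.
Crack's parents: Load, Lubricant, Temp, Torque, Vibration.
Parents of each child, excluding Crack:
  parents(Pressure) \ {Crack} = {Lubricant, RPM, Wear}.
MB(Crack) = {Load, Lubricant, Pressure, RPM, Temp, Torque, Vibration, Wear}.
Comparing with the claimed set, Lubricant is missing.

Lubricant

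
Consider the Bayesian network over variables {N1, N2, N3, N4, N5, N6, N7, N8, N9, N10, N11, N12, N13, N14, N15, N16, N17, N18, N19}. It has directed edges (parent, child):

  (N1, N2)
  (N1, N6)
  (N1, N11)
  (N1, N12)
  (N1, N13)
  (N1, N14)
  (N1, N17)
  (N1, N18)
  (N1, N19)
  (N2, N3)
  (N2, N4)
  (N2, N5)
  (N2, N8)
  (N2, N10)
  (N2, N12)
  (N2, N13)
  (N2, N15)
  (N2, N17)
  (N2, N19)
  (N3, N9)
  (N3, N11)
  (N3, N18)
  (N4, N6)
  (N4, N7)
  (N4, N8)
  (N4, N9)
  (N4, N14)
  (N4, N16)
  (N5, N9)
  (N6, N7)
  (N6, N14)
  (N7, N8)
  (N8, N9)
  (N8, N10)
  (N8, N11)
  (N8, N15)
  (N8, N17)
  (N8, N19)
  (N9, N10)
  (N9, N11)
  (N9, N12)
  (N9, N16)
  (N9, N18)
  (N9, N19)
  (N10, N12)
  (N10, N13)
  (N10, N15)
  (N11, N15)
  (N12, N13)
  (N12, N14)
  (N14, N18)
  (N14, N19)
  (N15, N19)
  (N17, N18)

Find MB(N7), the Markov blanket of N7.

N7 has child N8.
Pa(N7) = {N4, N6}.
Co-parents of N7 (other parents of its children):
  N8: N2, N4
MB(N7) = {N2, N4, N6, N8}.

{N2, N4, N6, N8}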